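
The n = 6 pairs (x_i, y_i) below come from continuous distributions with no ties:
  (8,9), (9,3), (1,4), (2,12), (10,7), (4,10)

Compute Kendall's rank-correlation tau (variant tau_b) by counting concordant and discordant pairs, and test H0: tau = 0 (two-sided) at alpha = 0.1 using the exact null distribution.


Step 1: Enumerate the 15 unordered pairs (i,j) with i<j and classify each by sign(x_j-x_i) * sign(y_j-y_i).
  (1,2):dx=+1,dy=-6->D; (1,3):dx=-7,dy=-5->C; (1,4):dx=-6,dy=+3->D; (1,5):dx=+2,dy=-2->D
  (1,6):dx=-4,dy=+1->D; (2,3):dx=-8,dy=+1->D; (2,4):dx=-7,dy=+9->D; (2,5):dx=+1,dy=+4->C
  (2,6):dx=-5,dy=+7->D; (3,4):dx=+1,dy=+8->C; (3,5):dx=+9,dy=+3->C; (3,6):dx=+3,dy=+6->C
  (4,5):dx=+8,dy=-5->D; (4,6):dx=+2,dy=-2->D; (5,6):dx=-6,dy=+3->D
Step 2: C = 5, D = 10, total pairs = 15.
Step 3: tau = (C - D)/(n(n-1)/2) = (5 - 10)/15 = -0.333333.
Step 4: Exact two-sided p-value (enumerate n! = 720 permutations of y under H0): p = 0.469444.
Step 5: alpha = 0.1. fail to reject H0.

tau_b = -0.3333 (C=5, D=10), p = 0.469444, fail to reject H0.


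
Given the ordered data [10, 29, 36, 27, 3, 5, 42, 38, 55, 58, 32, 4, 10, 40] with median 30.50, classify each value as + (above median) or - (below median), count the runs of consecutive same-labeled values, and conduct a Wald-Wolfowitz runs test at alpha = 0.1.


Step 1: Compute median = 30.50; label A = above, B = below.
Labels in order: BBABBBAAAAABBA  (n_A = 7, n_B = 7)
Step 2: Count runs R = 6.
Step 3: Under H0 (random ordering), E[R] = 2*n_A*n_B/(n_A+n_B) + 1 = 2*7*7/14 + 1 = 8.0000.
        Var[R] = 2*n_A*n_B*(2*n_A*n_B - n_A - n_B) / ((n_A+n_B)^2 * (n_A+n_B-1)) = 8232/2548 = 3.2308.
        SD[R] = 1.7974.
Step 4: Continuity-corrected z = (R + 0.5 - E[R]) / SD[R] = (6 + 0.5 - 8.0000) / 1.7974 = -0.8345.
Step 5: Two-sided p-value via normal approximation = 2*(1 - Phi(|z|)) = 0.403986.
Step 6: alpha = 0.1. fail to reject H0.

R = 6, z = -0.8345, p = 0.403986, fail to reject H0.


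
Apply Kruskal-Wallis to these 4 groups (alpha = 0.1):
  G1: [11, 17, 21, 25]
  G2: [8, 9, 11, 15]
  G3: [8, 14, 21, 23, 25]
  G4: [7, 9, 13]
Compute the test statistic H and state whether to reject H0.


Step 1: Combine all N = 16 observations and assign midranks.
sorted (value, group, rank): (7,G4,1), (8,G2,2.5), (8,G3,2.5), (9,G2,4.5), (9,G4,4.5), (11,G1,6.5), (11,G2,6.5), (13,G4,8), (14,G3,9), (15,G2,10), (17,G1,11), (21,G1,12.5), (21,G3,12.5), (23,G3,14), (25,G1,15.5), (25,G3,15.5)
Step 2: Sum ranks within each group.
R_1 = 45.5 (n_1 = 4)
R_2 = 23.5 (n_2 = 4)
R_3 = 53.5 (n_3 = 5)
R_4 = 13.5 (n_4 = 3)
Step 3: H = 12/(N(N+1)) * sum(R_i^2/n_i) - 3(N+1)
     = 12/(16*17) * (45.5^2/4 + 23.5^2/4 + 53.5^2/5 + 13.5^2/3) - 3*17
     = 0.044118 * 1288.83 - 51
     = 5.859926.
Step 4: Ties present; correction factor C = 1 - 30/(16^3 - 16) = 0.992647. Corrected H = 5.859926 / 0.992647 = 5.903333.
Step 5: Under H0, H ~ chi^2(3); p-value = 0.116409.
Step 6: alpha = 0.1. fail to reject H0.

H = 5.9033, df = 3, p = 0.116409, fail to reject H0.


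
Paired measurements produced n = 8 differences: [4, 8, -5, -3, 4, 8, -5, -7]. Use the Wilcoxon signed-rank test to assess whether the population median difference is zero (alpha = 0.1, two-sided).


Step 1: Drop any zero differences (none here) and take |d_i|.
|d| = [4, 8, 5, 3, 4, 8, 5, 7]
Step 2: Midrank |d_i| (ties get averaged ranks).
ranks: |4|->2.5, |8|->7.5, |5|->4.5, |3|->1, |4|->2.5, |8|->7.5, |5|->4.5, |7|->6
Step 3: Attach original signs; sum ranks with positive sign and with negative sign.
W+ = 2.5 + 7.5 + 2.5 + 7.5 = 20
W- = 4.5 + 1 + 4.5 + 6 = 16
(Check: W+ + W- = 36 should equal n(n+1)/2 = 36.)
Step 4: Test statistic W = min(W+, W-) = 16.
Step 5: Ties in |d|, so use the tie-corrected normal approximation.
        E[W] = n(n+1)/4 = 8*9/4 = 18.
        Tie groups: |d|=4 (t=2), |d|=5 (t=2), |d|=8 (t=2); sum(t^3 - t) = 18.
        Var[W] = n(n+1)(2n+1)/24 - sum(t^3-t)/48 = 1224/24 - 18/48 = 50.625.
        z = (W - E[W]) / sqrt(Var[W]) = (16 - 18) / 7.1151 = -0.2811.
        Two-sided p = 2*Phi(z) = 0.778640.
Step 6: alpha = 0.1. fail to reject H0.

W+ = 20, W- = 16, W = min = 16, p = 0.778640, fail to reject H0.


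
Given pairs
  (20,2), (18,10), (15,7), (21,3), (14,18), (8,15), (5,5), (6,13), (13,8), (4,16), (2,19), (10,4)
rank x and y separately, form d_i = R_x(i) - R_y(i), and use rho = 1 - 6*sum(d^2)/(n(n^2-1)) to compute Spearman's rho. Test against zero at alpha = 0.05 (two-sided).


Step 1: Rank x and y separately (midranks; no ties here).
rank(x): 20->11, 18->10, 15->9, 21->12, 14->8, 8->5, 5->3, 6->4, 13->7, 4->2, 2->1, 10->6
rank(y): 2->1, 10->7, 7->5, 3->2, 18->11, 15->9, 5->4, 13->8, 8->6, 16->10, 19->12, 4->3
Step 2: d_i = R_x(i) - R_y(i); compute d_i^2.
  (11-1)^2=100, (10-7)^2=9, (9-5)^2=16, (12-2)^2=100, (8-11)^2=9, (5-9)^2=16, (3-4)^2=1, (4-8)^2=16, (7-6)^2=1, (2-10)^2=64, (1-12)^2=121, (6-3)^2=9
sum(d^2) = 462.
Step 3: rho = 1 - 6*462 / (12*(12^2 - 1)) = 1 - 2772/1716 = -0.615385.
Step 4: Under H0, t = rho * sqrt((n-2)/(1-rho^2)) = -2.4689 ~ t(10).
Step 5: Two-sided p-value from the t-distribution with 10 df = 0.033170.
Step 6: alpha = 0.05. reject H0.

rho = -0.6154, p = 0.033170, reject H0 at alpha = 0.05.


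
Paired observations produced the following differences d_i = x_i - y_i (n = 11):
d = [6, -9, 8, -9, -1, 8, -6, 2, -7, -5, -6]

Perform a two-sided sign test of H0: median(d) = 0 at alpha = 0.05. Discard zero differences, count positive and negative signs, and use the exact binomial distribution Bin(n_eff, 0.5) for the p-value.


Step 1: Discard zero differences. Original n = 11; n_eff = number of nonzero differences = 11.
Nonzero differences (with sign): +6, -9, +8, -9, -1, +8, -6, +2, -7, -5, -6
Step 2: Count signs: positive = 4, negative = 7.
Step 3: Under H0: P(positive) = 0.5, so the number of positives S ~ Bin(11, 0.5).
Step 4: Two-sided exact p-value = sum of Bin(11,0.5) probabilities at or below the observed probability = 0.548828.
Step 5: alpha = 0.05. fail to reject H0.

n_eff = 11, pos = 4, neg = 7, p = 0.548828, fail to reject H0.


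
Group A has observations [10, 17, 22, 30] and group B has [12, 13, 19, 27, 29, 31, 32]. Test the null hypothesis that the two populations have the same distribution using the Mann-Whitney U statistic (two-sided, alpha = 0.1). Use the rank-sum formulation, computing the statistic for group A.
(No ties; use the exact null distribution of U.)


Step 1: Combine and sort all 11 observations; assign midranks.
sorted (value, group): (10,X), (12,Y), (13,Y), (17,X), (19,Y), (22,X), (27,Y), (29,Y), (30,X), (31,Y), (32,Y)
ranks: 10->1, 12->2, 13->3, 17->4, 19->5, 22->6, 27->7, 29->8, 30->9, 31->10, 32->11
Step 2: Rank sum for X: R1 = 1 + 4 + 6 + 9 = 20.
Step 3: U_X = R1 - n1(n1+1)/2 = 20 - 4*5/2 = 20 - 10 = 10.
       U_Y = n1*n2 - U_X = 28 - 10 = 18.
Step 4: No ties, so the exact null distribution of U (based on enumerating the C(11,4) = 330 equally likely rank assignments) gives the two-sided p-value.
Step 5: p-value = 0.527273; compare to alpha = 0.1. fail to reject H0.

U_X = 10, p = 0.527273, fail to reject H0 at alpha = 0.1.


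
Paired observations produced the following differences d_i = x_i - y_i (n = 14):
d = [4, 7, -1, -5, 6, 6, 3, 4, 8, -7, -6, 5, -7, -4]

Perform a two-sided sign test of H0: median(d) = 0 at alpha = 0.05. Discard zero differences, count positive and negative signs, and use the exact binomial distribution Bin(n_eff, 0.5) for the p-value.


Step 1: Discard zero differences. Original n = 14; n_eff = number of nonzero differences = 14.
Nonzero differences (with sign): +4, +7, -1, -5, +6, +6, +3, +4, +8, -7, -6, +5, -7, -4
Step 2: Count signs: positive = 8, negative = 6.
Step 3: Under H0: P(positive) = 0.5, so the number of positives S ~ Bin(14, 0.5).
Step 4: Two-sided exact p-value = sum of Bin(14,0.5) probabilities at or below the observed probability = 0.790527.
Step 5: alpha = 0.05. fail to reject H0.

n_eff = 14, pos = 8, neg = 6, p = 0.790527, fail to reject H0.


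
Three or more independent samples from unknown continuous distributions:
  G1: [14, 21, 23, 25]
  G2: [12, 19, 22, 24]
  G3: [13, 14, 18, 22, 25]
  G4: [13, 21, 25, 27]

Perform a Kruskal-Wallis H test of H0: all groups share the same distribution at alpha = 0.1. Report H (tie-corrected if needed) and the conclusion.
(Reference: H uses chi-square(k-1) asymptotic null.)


Step 1: Combine all N = 17 observations and assign midranks.
sorted (value, group, rank): (12,G2,1), (13,G3,2.5), (13,G4,2.5), (14,G1,4.5), (14,G3,4.5), (18,G3,6), (19,G2,7), (21,G1,8.5), (21,G4,8.5), (22,G2,10.5), (22,G3,10.5), (23,G1,12), (24,G2,13), (25,G1,15), (25,G3,15), (25,G4,15), (27,G4,17)
Step 2: Sum ranks within each group.
R_1 = 40 (n_1 = 4)
R_2 = 31.5 (n_2 = 4)
R_3 = 38.5 (n_3 = 5)
R_4 = 43 (n_4 = 4)
Step 3: H = 12/(N(N+1)) * sum(R_i^2/n_i) - 3(N+1)
     = 12/(17*18) * (40^2/4 + 31.5^2/4 + 38.5^2/5 + 43^2/4) - 3*18
     = 0.039216 * 1406.76 - 54
     = 1.167157.
Step 4: Ties present; correction factor C = 1 - 48/(17^3 - 17) = 0.990196. Corrected H = 1.167157 / 0.990196 = 1.178713.
Step 5: Under H0, H ~ chi^2(3); p-value = 0.758114.
Step 6: alpha = 0.1. fail to reject H0.

H = 1.1787, df = 3, p = 0.758114, fail to reject H0.


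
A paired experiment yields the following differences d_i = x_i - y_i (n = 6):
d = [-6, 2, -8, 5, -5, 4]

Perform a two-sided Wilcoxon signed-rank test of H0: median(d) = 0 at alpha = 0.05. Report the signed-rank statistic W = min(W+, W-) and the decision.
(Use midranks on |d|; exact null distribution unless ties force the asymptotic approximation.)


Step 1: Drop any zero differences (none here) and take |d_i|.
|d| = [6, 2, 8, 5, 5, 4]
Step 2: Midrank |d_i| (ties get averaged ranks).
ranks: |6|->5, |2|->1, |8|->6, |5|->3.5, |5|->3.5, |4|->2
Step 3: Attach original signs; sum ranks with positive sign and with negative sign.
W+ = 1 + 3.5 + 2 = 6.5
W- = 5 + 6 + 3.5 = 14.5
(Check: W+ + W- = 21 should equal n(n+1)/2 = 21.)
Step 4: Test statistic W = min(W+, W-) = 6.5.
Step 5: Ties in |d|, so use the tie-corrected normal approximation.
        E[W] = n(n+1)/4 = 6*7/4 = 10.5.
        Tie groups: |d|=5 (t=2); sum(t^3 - t) = 6.
        Var[W] = n(n+1)(2n+1)/24 - sum(t^3-t)/48 = 546/24 - 6/48 = 22.625.
        z = (W - E[W]) / sqrt(Var[W]) = (6.5 - 10.5) / 4.7566 = -0.8409.
        Two-sided p = 2*Phi(z) = 0.400381.
Step 6: alpha = 0.05. fail to reject H0.

W+ = 6.5, W- = 14.5, W = min = 6.5, p = 0.400381, fail to reject H0.


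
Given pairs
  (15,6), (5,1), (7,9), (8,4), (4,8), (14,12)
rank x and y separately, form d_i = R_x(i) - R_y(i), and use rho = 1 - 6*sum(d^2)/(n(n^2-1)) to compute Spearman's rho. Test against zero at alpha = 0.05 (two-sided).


Step 1: Rank x and y separately (midranks; no ties here).
rank(x): 15->6, 5->2, 7->3, 8->4, 4->1, 14->5
rank(y): 6->3, 1->1, 9->5, 4->2, 8->4, 12->6
Step 2: d_i = R_x(i) - R_y(i); compute d_i^2.
  (6-3)^2=9, (2-1)^2=1, (3-5)^2=4, (4-2)^2=4, (1-4)^2=9, (5-6)^2=1
sum(d^2) = 28.
Step 3: rho = 1 - 6*28 / (6*(6^2 - 1)) = 1 - 168/210 = 0.200000.
Step 4: Under H0, t = rho * sqrt((n-2)/(1-rho^2)) = 0.4082 ~ t(4).
Step 5: Two-sided p-value from the t-distribution with 4 df = 0.704000.
Step 6: alpha = 0.05. fail to reject H0.

rho = 0.2000, p = 0.704000, fail to reject H0 at alpha = 0.05.


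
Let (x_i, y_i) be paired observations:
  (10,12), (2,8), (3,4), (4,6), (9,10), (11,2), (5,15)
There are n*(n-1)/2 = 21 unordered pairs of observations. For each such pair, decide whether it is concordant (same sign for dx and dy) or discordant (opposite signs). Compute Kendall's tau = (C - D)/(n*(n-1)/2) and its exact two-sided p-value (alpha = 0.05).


Step 1: Enumerate the 21 unordered pairs (i,j) with i<j and classify each by sign(x_j-x_i) * sign(y_j-y_i).
  (1,2):dx=-8,dy=-4->C; (1,3):dx=-7,dy=-8->C; (1,4):dx=-6,dy=-6->C; (1,5):dx=-1,dy=-2->C
  (1,6):dx=+1,dy=-10->D; (1,7):dx=-5,dy=+3->D; (2,3):dx=+1,dy=-4->D; (2,4):dx=+2,dy=-2->D
  (2,5):dx=+7,dy=+2->C; (2,6):dx=+9,dy=-6->D; (2,7):dx=+3,dy=+7->C; (3,4):dx=+1,dy=+2->C
  (3,5):dx=+6,dy=+6->C; (3,6):dx=+8,dy=-2->D; (3,7):dx=+2,dy=+11->C; (4,5):dx=+5,dy=+4->C
  (4,6):dx=+7,dy=-4->D; (4,7):dx=+1,dy=+9->C; (5,6):dx=+2,dy=-8->D; (5,7):dx=-4,dy=+5->D
  (6,7):dx=-6,dy=+13->D
Step 2: C = 11, D = 10, total pairs = 21.
Step 3: tau = (C - D)/(n(n-1)/2) = (11 - 10)/21 = 0.047619.
Step 4: Exact two-sided p-value (enumerate n! = 5040 permutations of y under H0): p = 1.000000.
Step 5: alpha = 0.05. fail to reject H0.

tau_b = 0.0476 (C=11, D=10), p = 1.000000, fail to reject H0.


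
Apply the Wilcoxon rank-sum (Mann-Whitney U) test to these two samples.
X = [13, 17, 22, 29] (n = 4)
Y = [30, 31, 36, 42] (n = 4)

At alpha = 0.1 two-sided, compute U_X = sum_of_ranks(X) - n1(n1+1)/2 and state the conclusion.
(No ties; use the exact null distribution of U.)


Step 1: Combine and sort all 8 observations; assign midranks.
sorted (value, group): (13,X), (17,X), (22,X), (29,X), (30,Y), (31,Y), (36,Y), (42,Y)
ranks: 13->1, 17->2, 22->3, 29->4, 30->5, 31->6, 36->7, 42->8
Step 2: Rank sum for X: R1 = 1 + 2 + 3 + 4 = 10.
Step 3: U_X = R1 - n1(n1+1)/2 = 10 - 4*5/2 = 10 - 10 = 0.
       U_Y = n1*n2 - U_X = 16 - 0 = 16.
Step 4: No ties, so the exact null distribution of U (based on enumerating the C(8,4) = 70 equally likely rank assignments) gives the two-sided p-value.
Step 5: p-value = 0.028571; compare to alpha = 0.1. reject H0.

U_X = 0, p = 0.028571, reject H0 at alpha = 0.1.


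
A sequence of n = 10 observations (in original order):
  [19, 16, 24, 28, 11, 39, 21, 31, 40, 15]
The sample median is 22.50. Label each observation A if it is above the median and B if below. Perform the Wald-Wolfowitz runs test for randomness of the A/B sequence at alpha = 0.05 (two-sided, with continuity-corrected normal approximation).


Step 1: Compute median = 22.50; label A = above, B = below.
Labels in order: BBAABABAAB  (n_A = 5, n_B = 5)
Step 2: Count runs R = 7.
Step 3: Under H0 (random ordering), E[R] = 2*n_A*n_B/(n_A+n_B) + 1 = 2*5*5/10 + 1 = 6.0000.
        Var[R] = 2*n_A*n_B*(2*n_A*n_B - n_A - n_B) / ((n_A+n_B)^2 * (n_A+n_B-1)) = 2000/900 = 2.2222.
        SD[R] = 1.4907.
Step 4: Continuity-corrected z = (R - 0.5 - E[R]) / SD[R] = (7 - 0.5 - 6.0000) / 1.4907 = 0.3354.
Step 5: Two-sided p-value via normal approximation = 2*(1 - Phi(|z|)) = 0.737316.
Step 6: alpha = 0.05. fail to reject H0.

R = 7, z = 0.3354, p = 0.737316, fail to reject H0.


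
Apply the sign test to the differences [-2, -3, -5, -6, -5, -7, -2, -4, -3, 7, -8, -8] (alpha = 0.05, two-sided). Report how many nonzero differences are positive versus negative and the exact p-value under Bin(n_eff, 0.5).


Step 1: Discard zero differences. Original n = 12; n_eff = number of nonzero differences = 12.
Nonzero differences (with sign): -2, -3, -5, -6, -5, -7, -2, -4, -3, +7, -8, -8
Step 2: Count signs: positive = 1, negative = 11.
Step 3: Under H0: P(positive) = 0.5, so the number of positives S ~ Bin(12, 0.5).
Step 4: Two-sided exact p-value = sum of Bin(12,0.5) probabilities at or below the observed probability = 0.006348.
Step 5: alpha = 0.05. reject H0.

n_eff = 12, pos = 1, neg = 11, p = 0.006348, reject H0.


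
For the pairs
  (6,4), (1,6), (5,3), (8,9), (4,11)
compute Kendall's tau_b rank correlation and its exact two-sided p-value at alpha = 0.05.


Step 1: Enumerate the 10 unordered pairs (i,j) with i<j and classify each by sign(x_j-x_i) * sign(y_j-y_i).
  (1,2):dx=-5,dy=+2->D; (1,3):dx=-1,dy=-1->C; (1,4):dx=+2,dy=+5->C; (1,5):dx=-2,dy=+7->D
  (2,3):dx=+4,dy=-3->D; (2,4):dx=+7,dy=+3->C; (2,5):dx=+3,dy=+5->C; (3,4):dx=+3,dy=+6->C
  (3,5):dx=-1,dy=+8->D; (4,5):dx=-4,dy=+2->D
Step 2: C = 5, D = 5, total pairs = 10.
Step 3: tau = (C - D)/(n(n-1)/2) = (5 - 5)/10 = 0.000000.
Step 4: Exact two-sided p-value (enumerate n! = 120 permutations of y under H0): p = 1.000000.
Step 5: alpha = 0.05. fail to reject H0.

tau_b = 0.0000 (C=5, D=5), p = 1.000000, fail to reject H0.


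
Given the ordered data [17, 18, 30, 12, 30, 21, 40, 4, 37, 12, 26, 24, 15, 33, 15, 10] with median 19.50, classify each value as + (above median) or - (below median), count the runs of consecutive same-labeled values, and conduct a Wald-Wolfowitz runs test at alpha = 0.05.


Step 1: Compute median = 19.50; label A = above, B = below.
Labels in order: BBABAAABABAABABB  (n_A = 8, n_B = 8)
Step 2: Count runs R = 11.
Step 3: Under H0 (random ordering), E[R] = 2*n_A*n_B/(n_A+n_B) + 1 = 2*8*8/16 + 1 = 9.0000.
        Var[R] = 2*n_A*n_B*(2*n_A*n_B - n_A - n_B) / ((n_A+n_B)^2 * (n_A+n_B-1)) = 14336/3840 = 3.7333.
        SD[R] = 1.9322.
Step 4: Continuity-corrected z = (R - 0.5 - E[R]) / SD[R] = (11 - 0.5 - 9.0000) / 1.9322 = 0.7763.
Step 5: Two-sided p-value via normal approximation = 2*(1 - Phi(|z|)) = 0.437558.
Step 6: alpha = 0.05. fail to reject H0.

R = 11, z = 0.7763, p = 0.437558, fail to reject H0.


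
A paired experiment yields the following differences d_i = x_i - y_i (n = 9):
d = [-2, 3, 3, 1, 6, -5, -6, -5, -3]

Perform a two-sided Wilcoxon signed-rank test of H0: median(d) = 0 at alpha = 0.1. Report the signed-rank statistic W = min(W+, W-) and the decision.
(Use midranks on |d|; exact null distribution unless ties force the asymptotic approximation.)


Step 1: Drop any zero differences (none here) and take |d_i|.
|d| = [2, 3, 3, 1, 6, 5, 6, 5, 3]
Step 2: Midrank |d_i| (ties get averaged ranks).
ranks: |2|->2, |3|->4, |3|->4, |1|->1, |6|->8.5, |5|->6.5, |6|->8.5, |5|->6.5, |3|->4
Step 3: Attach original signs; sum ranks with positive sign and with negative sign.
W+ = 4 + 4 + 1 + 8.5 = 17.5
W- = 2 + 6.5 + 8.5 + 6.5 + 4 = 27.5
(Check: W+ + W- = 45 should equal n(n+1)/2 = 45.)
Step 4: Test statistic W = min(W+, W-) = 17.5.
Step 5: Ties in |d|, so use the tie-corrected normal approximation.
        E[W] = n(n+1)/4 = 9*10/4 = 22.5.
        Tie groups: |d|=3 (t=3), |d|=5 (t=2), |d|=6 (t=2); sum(t^3 - t) = 36.
        Var[W] = n(n+1)(2n+1)/24 - sum(t^3-t)/48 = 1710/24 - 36/48 = 70.5.
        z = (W - E[W]) / sqrt(Var[W]) = (17.5 - 22.5) / 8.3964 = -0.5955.
        Two-sided p = 2*Phi(z) = 0.551515.
Step 6: alpha = 0.1. fail to reject H0.

W+ = 17.5, W- = 27.5, W = min = 17.5, p = 0.551515, fail to reject H0.


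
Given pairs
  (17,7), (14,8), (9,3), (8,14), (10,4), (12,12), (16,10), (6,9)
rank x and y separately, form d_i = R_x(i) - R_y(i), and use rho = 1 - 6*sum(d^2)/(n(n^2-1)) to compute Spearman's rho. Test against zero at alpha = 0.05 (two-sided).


Step 1: Rank x and y separately (midranks; no ties here).
rank(x): 17->8, 14->6, 9->3, 8->2, 10->4, 12->5, 16->7, 6->1
rank(y): 7->3, 8->4, 3->1, 14->8, 4->2, 12->7, 10->6, 9->5
Step 2: d_i = R_x(i) - R_y(i); compute d_i^2.
  (8-3)^2=25, (6-4)^2=4, (3-1)^2=4, (2-8)^2=36, (4-2)^2=4, (5-7)^2=4, (7-6)^2=1, (1-5)^2=16
sum(d^2) = 94.
Step 3: rho = 1 - 6*94 / (8*(8^2 - 1)) = 1 - 564/504 = -0.119048.
Step 4: Under H0, t = rho * sqrt((n-2)/(1-rho^2)) = -0.2937 ~ t(6).
Step 5: Two-sided p-value from the t-distribution with 6 df = 0.778886.
Step 6: alpha = 0.05. fail to reject H0.

rho = -0.1190, p = 0.778886, fail to reject H0 at alpha = 0.05.


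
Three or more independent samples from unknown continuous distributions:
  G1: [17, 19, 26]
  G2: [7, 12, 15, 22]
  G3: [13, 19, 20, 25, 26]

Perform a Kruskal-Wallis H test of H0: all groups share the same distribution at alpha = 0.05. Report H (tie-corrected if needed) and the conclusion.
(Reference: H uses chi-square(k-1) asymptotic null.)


Step 1: Combine all N = 12 observations and assign midranks.
sorted (value, group, rank): (7,G2,1), (12,G2,2), (13,G3,3), (15,G2,4), (17,G1,5), (19,G1,6.5), (19,G3,6.5), (20,G3,8), (22,G2,9), (25,G3,10), (26,G1,11.5), (26,G3,11.5)
Step 2: Sum ranks within each group.
R_1 = 23 (n_1 = 3)
R_2 = 16 (n_2 = 4)
R_3 = 39 (n_3 = 5)
Step 3: H = 12/(N(N+1)) * sum(R_i^2/n_i) - 3(N+1)
     = 12/(12*13) * (23^2/3 + 16^2/4 + 39^2/5) - 3*13
     = 0.076923 * 544.533 - 39
     = 2.887179.
Step 4: Ties present; correction factor C = 1 - 12/(12^3 - 12) = 0.993007. Corrected H = 2.887179 / 0.993007 = 2.907512.
Step 5: Under H0, H ~ chi^2(2); p-value = 0.233691.
Step 6: alpha = 0.05. fail to reject H0.

H = 2.9075, df = 2, p = 0.233691, fail to reject H0.


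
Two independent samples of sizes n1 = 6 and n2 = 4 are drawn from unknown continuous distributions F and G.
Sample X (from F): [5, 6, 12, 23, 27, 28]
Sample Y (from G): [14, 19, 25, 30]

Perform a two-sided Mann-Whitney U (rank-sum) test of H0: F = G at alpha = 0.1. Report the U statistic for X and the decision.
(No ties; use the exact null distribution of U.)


Step 1: Combine and sort all 10 observations; assign midranks.
sorted (value, group): (5,X), (6,X), (12,X), (14,Y), (19,Y), (23,X), (25,Y), (27,X), (28,X), (30,Y)
ranks: 5->1, 6->2, 12->3, 14->4, 19->5, 23->6, 25->7, 27->8, 28->9, 30->10
Step 2: Rank sum for X: R1 = 1 + 2 + 3 + 6 + 8 + 9 = 29.
Step 3: U_X = R1 - n1(n1+1)/2 = 29 - 6*7/2 = 29 - 21 = 8.
       U_Y = n1*n2 - U_X = 24 - 8 = 16.
Step 4: No ties, so the exact null distribution of U (based on enumerating the C(10,6) = 210 equally likely rank assignments) gives the two-sided p-value.
Step 5: p-value = 0.476190; compare to alpha = 0.1. fail to reject H0.

U_X = 8, p = 0.476190, fail to reject H0 at alpha = 0.1.


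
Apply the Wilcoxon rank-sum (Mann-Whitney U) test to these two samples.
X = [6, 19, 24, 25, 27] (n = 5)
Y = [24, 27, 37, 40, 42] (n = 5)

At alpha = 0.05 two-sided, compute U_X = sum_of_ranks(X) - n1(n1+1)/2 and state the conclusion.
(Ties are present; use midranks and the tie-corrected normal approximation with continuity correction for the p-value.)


Step 1: Combine and sort all 10 observations; assign midranks.
sorted (value, group): (6,X), (19,X), (24,X), (24,Y), (25,X), (27,X), (27,Y), (37,Y), (40,Y), (42,Y)
ranks: 6->1, 19->2, 24->3.5, 24->3.5, 25->5, 27->6.5, 27->6.5, 37->8, 40->9, 42->10
Step 2: Rank sum for X: R1 = 1 + 2 + 3.5 + 5 + 6.5 = 18.
Step 3: U_X = R1 - n1(n1+1)/2 = 18 - 5*6/2 = 18 - 15 = 3.
       U_Y = n1*n2 - U_X = 25 - 3 = 22.
Step 4: Ties are present, so use the tie-corrected normal approximation (with continuity correction) for the p-value.
Step 5: p-value = 0.058553; compare to alpha = 0.05. fail to reject H0.

U_X = 3, p = 0.058553, fail to reject H0 at alpha = 0.05.


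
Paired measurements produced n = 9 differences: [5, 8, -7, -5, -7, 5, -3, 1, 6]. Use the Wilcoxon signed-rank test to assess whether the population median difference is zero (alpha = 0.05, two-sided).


Step 1: Drop any zero differences (none here) and take |d_i|.
|d| = [5, 8, 7, 5, 7, 5, 3, 1, 6]
Step 2: Midrank |d_i| (ties get averaged ranks).
ranks: |5|->4, |8|->9, |7|->7.5, |5|->4, |7|->7.5, |5|->4, |3|->2, |1|->1, |6|->6
Step 3: Attach original signs; sum ranks with positive sign and with negative sign.
W+ = 4 + 9 + 4 + 1 + 6 = 24
W- = 7.5 + 4 + 7.5 + 2 = 21
(Check: W+ + W- = 45 should equal n(n+1)/2 = 45.)
Step 4: Test statistic W = min(W+, W-) = 21.
Step 5: Ties in |d|, so use the tie-corrected normal approximation.
        E[W] = n(n+1)/4 = 9*10/4 = 22.5.
        Tie groups: |d|=5 (t=3), |d|=7 (t=2); sum(t^3 - t) = 30.
        Var[W] = n(n+1)(2n+1)/24 - sum(t^3-t)/48 = 1710/24 - 30/48 = 70.625.
        z = (W - E[W]) / sqrt(Var[W]) = (21 - 22.5) / 8.4039 = -0.1785.
        Two-sided p = 2*Phi(z) = 0.858339.
Step 6: alpha = 0.05. fail to reject H0.

W+ = 24, W- = 21, W = min = 21, p = 0.858339, fail to reject H0.


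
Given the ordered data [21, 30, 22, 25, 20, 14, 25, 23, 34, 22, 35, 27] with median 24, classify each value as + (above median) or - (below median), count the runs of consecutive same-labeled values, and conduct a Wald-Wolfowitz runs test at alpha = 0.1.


Step 1: Compute median = 24; label A = above, B = below.
Labels in order: BABABBABABAA  (n_A = 6, n_B = 6)
Step 2: Count runs R = 10.
Step 3: Under H0 (random ordering), E[R] = 2*n_A*n_B/(n_A+n_B) + 1 = 2*6*6/12 + 1 = 7.0000.
        Var[R] = 2*n_A*n_B*(2*n_A*n_B - n_A - n_B) / ((n_A+n_B)^2 * (n_A+n_B-1)) = 4320/1584 = 2.7273.
        SD[R] = 1.6514.
Step 4: Continuity-corrected z = (R - 0.5 - E[R]) / SD[R] = (10 - 0.5 - 7.0000) / 1.6514 = 1.5138.
Step 5: Two-sided p-value via normal approximation = 2*(1 - Phi(|z|)) = 0.130070.
Step 6: alpha = 0.1. fail to reject H0.

R = 10, z = 1.5138, p = 0.130070, fail to reject H0.


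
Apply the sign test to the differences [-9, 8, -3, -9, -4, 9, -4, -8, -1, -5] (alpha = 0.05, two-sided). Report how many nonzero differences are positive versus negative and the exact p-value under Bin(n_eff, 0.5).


Step 1: Discard zero differences. Original n = 10; n_eff = number of nonzero differences = 10.
Nonzero differences (with sign): -9, +8, -3, -9, -4, +9, -4, -8, -1, -5
Step 2: Count signs: positive = 2, negative = 8.
Step 3: Under H0: P(positive) = 0.5, so the number of positives S ~ Bin(10, 0.5).
Step 4: Two-sided exact p-value = sum of Bin(10,0.5) probabilities at or below the observed probability = 0.109375.
Step 5: alpha = 0.05. fail to reject H0.

n_eff = 10, pos = 2, neg = 8, p = 0.109375, fail to reject H0.


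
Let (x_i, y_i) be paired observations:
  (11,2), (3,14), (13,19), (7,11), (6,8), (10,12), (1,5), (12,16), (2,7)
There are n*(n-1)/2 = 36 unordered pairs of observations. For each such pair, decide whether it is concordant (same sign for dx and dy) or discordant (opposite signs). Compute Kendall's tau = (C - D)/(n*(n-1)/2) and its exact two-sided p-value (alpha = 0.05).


Step 1: Enumerate the 36 unordered pairs (i,j) with i<j and classify each by sign(x_j-x_i) * sign(y_j-y_i).
  (1,2):dx=-8,dy=+12->D; (1,3):dx=+2,dy=+17->C; (1,4):dx=-4,dy=+9->D; (1,5):dx=-5,dy=+6->D
  (1,6):dx=-1,dy=+10->D; (1,7):dx=-10,dy=+3->D; (1,8):dx=+1,dy=+14->C; (1,9):dx=-9,dy=+5->D
  (2,3):dx=+10,dy=+5->C; (2,4):dx=+4,dy=-3->D; (2,5):dx=+3,dy=-6->D; (2,6):dx=+7,dy=-2->D
  (2,7):dx=-2,dy=-9->C; (2,8):dx=+9,dy=+2->C; (2,9):dx=-1,dy=-7->C; (3,4):dx=-6,dy=-8->C
  (3,5):dx=-7,dy=-11->C; (3,6):dx=-3,dy=-7->C; (3,7):dx=-12,dy=-14->C; (3,8):dx=-1,dy=-3->C
  (3,9):dx=-11,dy=-12->C; (4,5):dx=-1,dy=-3->C; (4,6):dx=+3,dy=+1->C; (4,7):dx=-6,dy=-6->C
  (4,8):dx=+5,dy=+5->C; (4,9):dx=-5,dy=-4->C; (5,6):dx=+4,dy=+4->C; (5,7):dx=-5,dy=-3->C
  (5,8):dx=+6,dy=+8->C; (5,9):dx=-4,dy=-1->C; (6,7):dx=-9,dy=-7->C; (6,8):dx=+2,dy=+4->C
  (6,9):dx=-8,dy=-5->C; (7,8):dx=+11,dy=+11->C; (7,9):dx=+1,dy=+2->C; (8,9):dx=-10,dy=-9->C
Step 2: C = 27, D = 9, total pairs = 36.
Step 3: tau = (C - D)/(n(n-1)/2) = (27 - 9)/36 = 0.500000.
Step 4: Exact two-sided p-value (enumerate n! = 362880 permutations of y under H0): p = 0.075176.
Step 5: alpha = 0.05. fail to reject H0.

tau_b = 0.5000 (C=27, D=9), p = 0.075176, fail to reject H0.


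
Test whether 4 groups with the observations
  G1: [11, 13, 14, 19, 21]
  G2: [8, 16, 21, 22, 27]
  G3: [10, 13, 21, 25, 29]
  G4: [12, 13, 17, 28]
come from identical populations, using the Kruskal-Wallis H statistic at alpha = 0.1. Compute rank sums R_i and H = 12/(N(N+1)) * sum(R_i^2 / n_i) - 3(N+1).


Step 1: Combine all N = 19 observations and assign midranks.
sorted (value, group, rank): (8,G2,1), (10,G3,2), (11,G1,3), (12,G4,4), (13,G1,6), (13,G3,6), (13,G4,6), (14,G1,8), (16,G2,9), (17,G4,10), (19,G1,11), (21,G1,13), (21,G2,13), (21,G3,13), (22,G2,15), (25,G3,16), (27,G2,17), (28,G4,18), (29,G3,19)
Step 2: Sum ranks within each group.
R_1 = 41 (n_1 = 5)
R_2 = 55 (n_2 = 5)
R_3 = 56 (n_3 = 5)
R_4 = 38 (n_4 = 4)
Step 3: H = 12/(N(N+1)) * sum(R_i^2/n_i) - 3(N+1)
     = 12/(19*20) * (41^2/5 + 55^2/5 + 56^2/5 + 38^2/4) - 3*20
     = 0.031579 * 1929.4 - 60
     = 0.928421.
Step 4: Ties present; correction factor C = 1 - 48/(19^3 - 19) = 0.992982. Corrected H = 0.928421 / 0.992982 = 0.934982.
Step 5: Under H0, H ~ chi^2(3); p-value = 0.816979.
Step 6: alpha = 0.1. fail to reject H0.

H = 0.9350, df = 3, p = 0.816979, fail to reject H0.


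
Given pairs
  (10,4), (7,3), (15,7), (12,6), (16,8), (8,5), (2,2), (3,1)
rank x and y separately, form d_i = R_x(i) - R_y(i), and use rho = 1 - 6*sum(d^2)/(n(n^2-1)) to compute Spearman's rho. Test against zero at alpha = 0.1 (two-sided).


Step 1: Rank x and y separately (midranks; no ties here).
rank(x): 10->5, 7->3, 15->7, 12->6, 16->8, 8->4, 2->1, 3->2
rank(y): 4->4, 3->3, 7->7, 6->6, 8->8, 5->5, 2->2, 1->1
Step 2: d_i = R_x(i) - R_y(i); compute d_i^2.
  (5-4)^2=1, (3-3)^2=0, (7-7)^2=0, (6-6)^2=0, (8-8)^2=0, (4-5)^2=1, (1-2)^2=1, (2-1)^2=1
sum(d^2) = 4.
Step 3: rho = 1 - 6*4 / (8*(8^2 - 1)) = 1 - 24/504 = 0.952381.
Step 4: Under H0, t = rho * sqrt((n-2)/(1-rho^2)) = 7.6509 ~ t(6).
Step 5: Two-sided p-value from the t-distribution with 6 df = 0.000260.
Step 6: alpha = 0.1. reject H0.

rho = 0.9524, p = 0.000260, reject H0 at alpha = 0.1.


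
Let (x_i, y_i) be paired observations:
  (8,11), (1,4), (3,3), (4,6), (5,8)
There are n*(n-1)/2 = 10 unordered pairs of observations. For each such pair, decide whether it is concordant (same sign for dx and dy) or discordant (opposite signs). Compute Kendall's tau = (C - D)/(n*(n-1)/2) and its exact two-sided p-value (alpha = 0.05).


Step 1: Enumerate the 10 unordered pairs (i,j) with i<j and classify each by sign(x_j-x_i) * sign(y_j-y_i).
  (1,2):dx=-7,dy=-7->C; (1,3):dx=-5,dy=-8->C; (1,4):dx=-4,dy=-5->C; (1,5):dx=-3,dy=-3->C
  (2,3):dx=+2,dy=-1->D; (2,4):dx=+3,dy=+2->C; (2,5):dx=+4,dy=+4->C; (3,4):dx=+1,dy=+3->C
  (3,5):dx=+2,dy=+5->C; (4,5):dx=+1,dy=+2->C
Step 2: C = 9, D = 1, total pairs = 10.
Step 3: tau = (C - D)/(n(n-1)/2) = (9 - 1)/10 = 0.800000.
Step 4: Exact two-sided p-value (enumerate n! = 120 permutations of y under H0): p = 0.083333.
Step 5: alpha = 0.05. fail to reject H0.

tau_b = 0.8000 (C=9, D=1), p = 0.083333, fail to reject H0.


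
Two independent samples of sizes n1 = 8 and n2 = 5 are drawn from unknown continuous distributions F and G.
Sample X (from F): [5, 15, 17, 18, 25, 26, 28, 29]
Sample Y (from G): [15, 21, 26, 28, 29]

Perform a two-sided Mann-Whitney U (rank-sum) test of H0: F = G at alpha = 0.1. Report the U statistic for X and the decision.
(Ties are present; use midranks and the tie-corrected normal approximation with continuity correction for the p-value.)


Step 1: Combine and sort all 13 observations; assign midranks.
sorted (value, group): (5,X), (15,X), (15,Y), (17,X), (18,X), (21,Y), (25,X), (26,X), (26,Y), (28,X), (28,Y), (29,X), (29,Y)
ranks: 5->1, 15->2.5, 15->2.5, 17->4, 18->5, 21->6, 25->7, 26->8.5, 26->8.5, 28->10.5, 28->10.5, 29->12.5, 29->12.5
Step 2: Rank sum for X: R1 = 1 + 2.5 + 4 + 5 + 7 + 8.5 + 10.5 + 12.5 = 51.
Step 3: U_X = R1 - n1(n1+1)/2 = 51 - 8*9/2 = 51 - 36 = 15.
       U_Y = n1*n2 - U_X = 40 - 15 = 25.
Step 4: Ties are present, so use the tie-corrected normal approximation (with continuity correction) for the p-value.
Step 5: p-value = 0.507726; compare to alpha = 0.1. fail to reject H0.

U_X = 15, p = 0.507726, fail to reject H0 at alpha = 0.1.


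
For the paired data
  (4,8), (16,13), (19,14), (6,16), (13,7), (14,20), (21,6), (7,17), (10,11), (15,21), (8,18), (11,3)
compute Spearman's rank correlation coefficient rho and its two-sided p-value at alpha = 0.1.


Step 1: Rank x and y separately (midranks; no ties here).
rank(x): 4->1, 16->10, 19->11, 6->2, 13->7, 14->8, 21->12, 7->3, 10->5, 15->9, 8->4, 11->6
rank(y): 8->4, 13->6, 14->7, 16->8, 7->3, 20->11, 6->2, 17->9, 11->5, 21->12, 18->10, 3->1
Step 2: d_i = R_x(i) - R_y(i); compute d_i^2.
  (1-4)^2=9, (10-6)^2=16, (11-7)^2=16, (2-8)^2=36, (7-3)^2=16, (8-11)^2=9, (12-2)^2=100, (3-9)^2=36, (5-5)^2=0, (9-12)^2=9, (4-10)^2=36, (6-1)^2=25
sum(d^2) = 308.
Step 3: rho = 1 - 6*308 / (12*(12^2 - 1)) = 1 - 1848/1716 = -0.076923.
Step 4: Under H0, t = rho * sqrt((n-2)/(1-rho^2)) = -0.2440 ~ t(10).
Step 5: Two-sided p-value from the t-distribution with 10 df = 0.812183.
Step 6: alpha = 0.1. fail to reject H0.

rho = -0.0769, p = 0.812183, fail to reject H0 at alpha = 0.1.


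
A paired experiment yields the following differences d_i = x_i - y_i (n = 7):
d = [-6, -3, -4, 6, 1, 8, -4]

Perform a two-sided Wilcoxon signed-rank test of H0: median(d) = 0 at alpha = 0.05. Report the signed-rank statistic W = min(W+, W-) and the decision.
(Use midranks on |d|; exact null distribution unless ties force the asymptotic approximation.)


Step 1: Drop any zero differences (none here) and take |d_i|.
|d| = [6, 3, 4, 6, 1, 8, 4]
Step 2: Midrank |d_i| (ties get averaged ranks).
ranks: |6|->5.5, |3|->2, |4|->3.5, |6|->5.5, |1|->1, |8|->7, |4|->3.5
Step 3: Attach original signs; sum ranks with positive sign and with negative sign.
W+ = 5.5 + 1 + 7 = 13.5
W- = 5.5 + 2 + 3.5 + 3.5 = 14.5
(Check: W+ + W- = 28 should equal n(n+1)/2 = 28.)
Step 4: Test statistic W = min(W+, W-) = 13.5.
Step 5: Ties in |d|, so use the tie-corrected normal approximation.
        E[W] = n(n+1)/4 = 7*8/4 = 14.
        Tie groups: |d|=4 (t=2), |d|=6 (t=2); sum(t^3 - t) = 12.
        Var[W] = n(n+1)(2n+1)/24 - sum(t^3-t)/48 = 840/24 - 12/48 = 34.75.
        z = (W - E[W]) / sqrt(Var[W]) = (13.5 - 14) / 5.8949 = -0.0848.
        Two-sided p = 2*Phi(z) = 0.932405.
Step 6: alpha = 0.05. fail to reject H0.

W+ = 13.5, W- = 14.5, W = min = 13.5, p = 0.932405, fail to reject H0.


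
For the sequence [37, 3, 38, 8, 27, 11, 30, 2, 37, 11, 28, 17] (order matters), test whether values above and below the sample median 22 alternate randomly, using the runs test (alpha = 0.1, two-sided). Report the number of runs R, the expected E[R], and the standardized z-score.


Step 1: Compute median = 22; label A = above, B = below.
Labels in order: ABABABABABAB  (n_A = 6, n_B = 6)
Step 2: Count runs R = 12.
Step 3: Under H0 (random ordering), E[R] = 2*n_A*n_B/(n_A+n_B) + 1 = 2*6*6/12 + 1 = 7.0000.
        Var[R] = 2*n_A*n_B*(2*n_A*n_B - n_A - n_B) / ((n_A+n_B)^2 * (n_A+n_B-1)) = 4320/1584 = 2.7273.
        SD[R] = 1.6514.
Step 4: Continuity-corrected z = (R - 0.5 - E[R]) / SD[R] = (12 - 0.5 - 7.0000) / 1.6514 = 2.7249.
Step 5: Two-sided p-value via normal approximation = 2*(1 - Phi(|z|)) = 0.006432.
Step 6: alpha = 0.1. reject H0.

R = 12, z = 2.7249, p = 0.006432, reject H0.


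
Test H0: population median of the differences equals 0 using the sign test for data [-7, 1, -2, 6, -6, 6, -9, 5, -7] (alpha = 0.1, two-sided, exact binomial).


Step 1: Discard zero differences. Original n = 9; n_eff = number of nonzero differences = 9.
Nonzero differences (with sign): -7, +1, -2, +6, -6, +6, -9, +5, -7
Step 2: Count signs: positive = 4, negative = 5.
Step 3: Under H0: P(positive) = 0.5, so the number of positives S ~ Bin(9, 0.5).
Step 4: Two-sided exact p-value = sum of Bin(9,0.5) probabilities at or below the observed probability = 1.000000.
Step 5: alpha = 0.1. fail to reject H0.

n_eff = 9, pos = 4, neg = 5, p = 1.000000, fail to reject H0.


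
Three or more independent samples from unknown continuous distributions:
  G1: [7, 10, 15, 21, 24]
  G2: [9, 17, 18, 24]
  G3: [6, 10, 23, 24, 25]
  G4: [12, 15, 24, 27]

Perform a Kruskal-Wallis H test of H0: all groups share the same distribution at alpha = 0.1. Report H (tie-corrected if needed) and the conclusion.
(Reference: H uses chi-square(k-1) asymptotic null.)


Step 1: Combine all N = 18 observations and assign midranks.
sorted (value, group, rank): (6,G3,1), (7,G1,2), (9,G2,3), (10,G1,4.5), (10,G3,4.5), (12,G4,6), (15,G1,7.5), (15,G4,7.5), (17,G2,9), (18,G2,10), (21,G1,11), (23,G3,12), (24,G1,14.5), (24,G2,14.5), (24,G3,14.5), (24,G4,14.5), (25,G3,17), (27,G4,18)
Step 2: Sum ranks within each group.
R_1 = 39.5 (n_1 = 5)
R_2 = 36.5 (n_2 = 4)
R_3 = 49 (n_3 = 5)
R_4 = 46 (n_4 = 4)
Step 3: H = 12/(N(N+1)) * sum(R_i^2/n_i) - 3(N+1)
     = 12/(18*19) * (39.5^2/5 + 36.5^2/4 + 49^2/5 + 46^2/4) - 3*19
     = 0.035088 * 1654.31 - 57
     = 1.046053.
Step 4: Ties present; correction factor C = 1 - 72/(18^3 - 18) = 0.987616. Corrected H = 1.046053 / 0.987616 = 1.059169.
Step 5: Under H0, H ~ chi^2(3); p-value = 0.786939.
Step 6: alpha = 0.1. fail to reject H0.

H = 1.0592, df = 3, p = 0.786939, fail to reject H0.


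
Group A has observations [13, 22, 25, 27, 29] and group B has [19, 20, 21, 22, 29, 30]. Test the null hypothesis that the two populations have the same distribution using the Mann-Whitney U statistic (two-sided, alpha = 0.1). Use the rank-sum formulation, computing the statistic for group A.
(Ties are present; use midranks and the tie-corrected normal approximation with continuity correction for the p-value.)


Step 1: Combine and sort all 11 observations; assign midranks.
sorted (value, group): (13,X), (19,Y), (20,Y), (21,Y), (22,X), (22,Y), (25,X), (27,X), (29,X), (29,Y), (30,Y)
ranks: 13->1, 19->2, 20->3, 21->4, 22->5.5, 22->5.5, 25->7, 27->8, 29->9.5, 29->9.5, 30->11
Step 2: Rank sum for X: R1 = 1 + 5.5 + 7 + 8 + 9.5 = 31.
Step 3: U_X = R1 - n1(n1+1)/2 = 31 - 5*6/2 = 31 - 15 = 16.
       U_Y = n1*n2 - U_X = 30 - 16 = 14.
Step 4: Ties are present, so use the tie-corrected normal approximation (with continuity correction) for the p-value.
Step 5: p-value = 0.926933; compare to alpha = 0.1. fail to reject H0.

U_X = 16, p = 0.926933, fail to reject H0 at alpha = 0.1.


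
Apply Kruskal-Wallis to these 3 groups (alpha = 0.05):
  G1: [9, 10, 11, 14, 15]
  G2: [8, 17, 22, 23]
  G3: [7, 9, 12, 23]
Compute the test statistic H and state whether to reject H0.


Step 1: Combine all N = 13 observations and assign midranks.
sorted (value, group, rank): (7,G3,1), (8,G2,2), (9,G1,3.5), (9,G3,3.5), (10,G1,5), (11,G1,6), (12,G3,7), (14,G1,8), (15,G1,9), (17,G2,10), (22,G2,11), (23,G2,12.5), (23,G3,12.5)
Step 2: Sum ranks within each group.
R_1 = 31.5 (n_1 = 5)
R_2 = 35.5 (n_2 = 4)
R_3 = 24 (n_3 = 4)
Step 3: H = 12/(N(N+1)) * sum(R_i^2/n_i) - 3(N+1)
     = 12/(13*14) * (31.5^2/5 + 35.5^2/4 + 24^2/4) - 3*14
     = 0.065934 * 657.513 - 42
     = 1.352473.
Step 4: Ties present; correction factor C = 1 - 12/(13^3 - 13) = 0.994505. Corrected H = 1.352473 / 0.994505 = 1.359945.
Step 5: Under H0, H ~ chi^2(2); p-value = 0.506631.
Step 6: alpha = 0.05. fail to reject H0.

H = 1.3599, df = 2, p = 0.506631, fail to reject H0.


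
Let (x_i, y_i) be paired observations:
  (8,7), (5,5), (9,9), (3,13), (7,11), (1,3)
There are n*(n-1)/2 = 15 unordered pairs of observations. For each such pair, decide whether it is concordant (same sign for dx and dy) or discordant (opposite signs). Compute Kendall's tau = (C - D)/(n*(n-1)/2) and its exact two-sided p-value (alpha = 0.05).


Step 1: Enumerate the 15 unordered pairs (i,j) with i<j and classify each by sign(x_j-x_i) * sign(y_j-y_i).
  (1,2):dx=-3,dy=-2->C; (1,3):dx=+1,dy=+2->C; (1,4):dx=-5,dy=+6->D; (1,5):dx=-1,dy=+4->D
  (1,6):dx=-7,dy=-4->C; (2,3):dx=+4,dy=+4->C; (2,4):dx=-2,dy=+8->D; (2,5):dx=+2,dy=+6->C
  (2,6):dx=-4,dy=-2->C; (3,4):dx=-6,dy=+4->D; (3,5):dx=-2,dy=+2->D; (3,6):dx=-8,dy=-6->C
  (4,5):dx=+4,dy=-2->D; (4,6):dx=-2,dy=-10->C; (5,6):dx=-6,dy=-8->C
Step 2: C = 9, D = 6, total pairs = 15.
Step 3: tau = (C - D)/(n(n-1)/2) = (9 - 6)/15 = 0.200000.
Step 4: Exact two-sided p-value (enumerate n! = 720 permutations of y under H0): p = 0.719444.
Step 5: alpha = 0.05. fail to reject H0.

tau_b = 0.2000 (C=9, D=6), p = 0.719444, fail to reject H0.


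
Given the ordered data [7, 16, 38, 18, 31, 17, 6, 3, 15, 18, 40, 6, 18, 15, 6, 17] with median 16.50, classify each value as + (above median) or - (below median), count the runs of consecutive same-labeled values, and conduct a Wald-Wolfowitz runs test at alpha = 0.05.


Step 1: Compute median = 16.50; label A = above, B = below.
Labels in order: BBAAAABBBAABABBA  (n_A = 8, n_B = 8)
Step 2: Count runs R = 8.
Step 3: Under H0 (random ordering), E[R] = 2*n_A*n_B/(n_A+n_B) + 1 = 2*8*8/16 + 1 = 9.0000.
        Var[R] = 2*n_A*n_B*(2*n_A*n_B - n_A - n_B) / ((n_A+n_B)^2 * (n_A+n_B-1)) = 14336/3840 = 3.7333.
        SD[R] = 1.9322.
Step 4: Continuity-corrected z = (R + 0.5 - E[R]) / SD[R] = (8 + 0.5 - 9.0000) / 1.9322 = -0.2588.
Step 5: Two-sided p-value via normal approximation = 2*(1 - Phi(|z|)) = 0.795809.
Step 6: alpha = 0.05. fail to reject H0.

R = 8, z = -0.2588, p = 0.795809, fail to reject H0.


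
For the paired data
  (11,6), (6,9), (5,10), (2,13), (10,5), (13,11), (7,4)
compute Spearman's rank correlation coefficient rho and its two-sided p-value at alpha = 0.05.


Step 1: Rank x and y separately (midranks; no ties here).
rank(x): 11->6, 6->3, 5->2, 2->1, 10->5, 13->7, 7->4
rank(y): 6->3, 9->4, 10->5, 13->7, 5->2, 11->6, 4->1
Step 2: d_i = R_x(i) - R_y(i); compute d_i^2.
  (6-3)^2=9, (3-4)^2=1, (2-5)^2=9, (1-7)^2=36, (5-2)^2=9, (7-6)^2=1, (4-1)^2=9
sum(d^2) = 74.
Step 3: rho = 1 - 6*74 / (7*(7^2 - 1)) = 1 - 444/336 = -0.321429.
Step 4: Under H0, t = rho * sqrt((n-2)/(1-rho^2)) = -0.7590 ~ t(5).
Step 5: Two-sided p-value from the t-distribution with 5 df = 0.482072.
Step 6: alpha = 0.05. fail to reject H0.

rho = -0.3214, p = 0.482072, fail to reject H0 at alpha = 0.05.
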